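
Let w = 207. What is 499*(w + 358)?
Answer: 281935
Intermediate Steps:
499*(w + 358) = 499*(207 + 358) = 499*565 = 281935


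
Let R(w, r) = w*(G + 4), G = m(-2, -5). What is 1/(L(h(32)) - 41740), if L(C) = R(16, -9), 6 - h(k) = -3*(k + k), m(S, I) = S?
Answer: -1/41708 ≈ -2.3976e-5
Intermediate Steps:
G = -2
h(k) = 6 + 6*k (h(k) = 6 - (-3)*(k + k) = 6 - (-3)*2*k = 6 - (-6)*k = 6 + 6*k)
R(w, r) = 2*w (R(w, r) = w*(-2 + 4) = w*2 = 2*w)
L(C) = 32 (L(C) = 2*16 = 32)
1/(L(h(32)) - 41740) = 1/(32 - 41740) = 1/(-41708) = -1/41708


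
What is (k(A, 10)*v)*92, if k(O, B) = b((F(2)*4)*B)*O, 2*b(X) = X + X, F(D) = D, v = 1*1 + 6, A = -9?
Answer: -463680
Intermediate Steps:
v = 7 (v = 1 + 6 = 7)
b(X) = X (b(X) = (X + X)/2 = (2*X)/2 = X)
k(O, B) = 8*B*O (k(O, B) = ((2*4)*B)*O = (8*B)*O = 8*B*O)
(k(A, 10)*v)*92 = ((8*10*(-9))*7)*92 = -720*7*92 = -5040*92 = -463680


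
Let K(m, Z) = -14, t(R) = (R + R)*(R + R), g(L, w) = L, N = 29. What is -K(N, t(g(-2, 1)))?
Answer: 14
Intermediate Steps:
t(R) = 4*R² (t(R) = (2*R)*(2*R) = 4*R²)
-K(N, t(g(-2, 1))) = -1*(-14) = 14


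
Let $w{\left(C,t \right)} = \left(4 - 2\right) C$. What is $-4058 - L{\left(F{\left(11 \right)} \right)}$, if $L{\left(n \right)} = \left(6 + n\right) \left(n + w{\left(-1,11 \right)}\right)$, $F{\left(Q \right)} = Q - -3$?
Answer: $-4298$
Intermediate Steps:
$w{\left(C,t \right)} = 2 C$
$F{\left(Q \right)} = 3 + Q$ ($F{\left(Q \right)} = Q + 3 = 3 + Q$)
$L{\left(n \right)} = \left(-2 + n\right) \left(6 + n\right)$ ($L{\left(n \right)} = \left(6 + n\right) \left(n + 2 \left(-1\right)\right) = \left(6 + n\right) \left(n - 2\right) = \left(6 + n\right) \left(-2 + n\right) = \left(-2 + n\right) \left(6 + n\right)$)
$-4058 - L{\left(F{\left(11 \right)} \right)} = -4058 - \left(-12 + \left(3 + 11\right)^{2} + 4 \left(3 + 11\right)\right) = -4058 - \left(-12 + 14^{2} + 4 \cdot 14\right) = -4058 - \left(-12 + 196 + 56\right) = -4058 - 240 = -4298$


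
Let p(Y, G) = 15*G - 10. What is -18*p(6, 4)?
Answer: -900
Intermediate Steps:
p(Y, G) = -10 + 15*G
-18*p(6, 4) = -18*(-10 + 15*4) = -18*(-10 + 60) = -18*50 = -900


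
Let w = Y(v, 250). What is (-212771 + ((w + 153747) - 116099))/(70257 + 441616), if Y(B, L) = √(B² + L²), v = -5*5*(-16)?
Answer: -175123/511873 + 50*√89/511873 ≈ -0.34120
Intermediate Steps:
v = 400 (v = -25*(-16) = 400)
w = 50*√89 (w = √(400² + 250²) = √(160000 + 62500) = √222500 = 50*√89 ≈ 471.70)
(-212771 + ((w + 153747) - 116099))/(70257 + 441616) = (-212771 + ((50*√89 + 153747) - 116099))/(70257 + 441616) = (-212771 + ((153747 + 50*√89) - 116099))/511873 = (-212771 + (37648 + 50*√89))*(1/511873) = (-175123 + 50*√89)*(1/511873) = -175123/511873 + 50*√89/511873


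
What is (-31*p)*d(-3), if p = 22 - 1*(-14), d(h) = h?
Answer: 3348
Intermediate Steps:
p = 36 (p = 22 + 14 = 36)
(-31*p)*d(-3) = -31*36*(-3) = -1116*(-3) = 3348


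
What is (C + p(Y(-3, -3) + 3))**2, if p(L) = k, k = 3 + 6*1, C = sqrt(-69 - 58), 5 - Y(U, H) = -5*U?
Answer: (9 + I*sqrt(127))**2 ≈ -46.0 + 202.85*I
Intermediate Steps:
Y(U, H) = 5 + 5*U (Y(U, H) = 5 - (-5)*U = 5 + 5*U)
C = I*sqrt(127) (C = sqrt(-127) = I*sqrt(127) ≈ 11.269*I)
k = 9 (k = 3 + 6 = 9)
p(L) = 9
(C + p(Y(-3, -3) + 3))**2 = (I*sqrt(127) + 9)**2 = (9 + I*sqrt(127))**2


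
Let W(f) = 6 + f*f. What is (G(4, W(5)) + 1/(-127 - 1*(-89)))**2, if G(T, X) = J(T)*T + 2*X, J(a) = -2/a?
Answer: 5193841/1444 ≈ 3596.8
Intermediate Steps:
W(f) = 6 + f**2
G(T, X) = -2 + 2*X (G(T, X) = (-2/T)*T + 2*X = -2 + 2*X)
(G(4, W(5)) + 1/(-127 - 1*(-89)))**2 = ((-2 + 2*(6 + 5**2)) + 1/(-127 - 1*(-89)))**2 = ((-2 + 2*(6 + 25)) + 1/(-127 + 89))**2 = ((-2 + 2*31) + 1/(-38))**2 = ((-2 + 62) - 1/38)**2 = (60 - 1/38)**2 = (2279/38)**2 = 5193841/1444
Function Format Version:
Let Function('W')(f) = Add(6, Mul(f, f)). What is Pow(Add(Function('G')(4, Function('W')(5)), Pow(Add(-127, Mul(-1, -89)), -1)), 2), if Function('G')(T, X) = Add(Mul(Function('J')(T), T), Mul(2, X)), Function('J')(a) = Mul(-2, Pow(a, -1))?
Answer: Rational(5193841, 1444) ≈ 3596.8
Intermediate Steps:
Function('W')(f) = Add(6, Pow(f, 2))
Function('G')(T, X) = Add(-2, Mul(2, X)) (Function('G')(T, X) = Add(Mul(Mul(-2, Pow(T, -1)), T), Mul(2, X)) = Add(-2, Mul(2, X)))
Pow(Add(Function('G')(4, Function('W')(5)), Pow(Add(-127, Mul(-1, -89)), -1)), 2) = Pow(Add(Add(-2, Mul(2, Add(6, Pow(5, 2)))), Pow(Add(-127, Mul(-1, -89)), -1)), 2) = Pow(Add(Add(-2, Mul(2, Add(6, 25))), Pow(Add(-127, 89), -1)), 2) = Pow(Add(Add(-2, Mul(2, 31)), Pow(-38, -1)), 2) = Pow(Add(Add(-2, 62), Rational(-1, 38)), 2) = Pow(Add(60, Rational(-1, 38)), 2) = Pow(Rational(2279, 38), 2) = Rational(5193841, 1444)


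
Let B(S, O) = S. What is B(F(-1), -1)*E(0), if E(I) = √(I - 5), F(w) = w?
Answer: -I*√5 ≈ -2.2361*I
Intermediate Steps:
E(I) = √(-5 + I)
B(F(-1), -1)*E(0) = -√(-5 + 0) = -√(-5) = -I*√5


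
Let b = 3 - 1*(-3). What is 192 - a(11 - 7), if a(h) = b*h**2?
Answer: 96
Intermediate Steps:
b = 6 (b = 3 + 3 = 6)
a(h) = 6*h**2
192 - a(11 - 7) = 192 - 6*(11 - 7)**2 = 192 - 6*4**2 = 192 - 6*16 = 192 - 1*96 = 192 - 96 = 96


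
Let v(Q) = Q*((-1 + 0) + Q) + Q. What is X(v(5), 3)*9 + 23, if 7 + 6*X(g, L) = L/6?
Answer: 53/4 ≈ 13.250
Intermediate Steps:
v(Q) = Q + Q*(-1 + Q) (v(Q) = Q*(-1 + Q) + Q = Q + Q*(-1 + Q))
X(g, L) = -7/6 + L/36 (X(g, L) = -7/6 + (L/6)/6 = -7/6 + L/36)
X(v(5), 3)*9 + 23 = (-7/6 + (1/36)*3)*9 + 23 = (-7/6 + 1/12)*9 + 23 = -13/12*9 + 23 = -39/4 + 23 = 53/4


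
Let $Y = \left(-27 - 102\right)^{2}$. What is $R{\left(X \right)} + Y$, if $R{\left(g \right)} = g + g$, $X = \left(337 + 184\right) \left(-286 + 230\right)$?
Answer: $-41711$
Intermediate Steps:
$X = -29176$ ($X = 521 \left(-56\right) = -29176$)
$R{\left(g \right)} = 2 g$
$Y = 16641$ ($Y = \left(-129\right)^{2} = 16641$)
$R{\left(X \right)} + Y = 2 \left(-29176\right) + 16641 = -58352 + 16641 = -41711$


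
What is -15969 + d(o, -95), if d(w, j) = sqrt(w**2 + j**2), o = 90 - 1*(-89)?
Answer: -15969 + sqrt(41066) ≈ -15766.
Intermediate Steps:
o = 179 (o = 90 + 89 = 179)
d(w, j) = sqrt(j**2 + w**2)
-15969 + d(o, -95) = -15969 + sqrt((-95)**2 + 179**2) = -15969 + sqrt(9025 + 32041) = -15969 + sqrt(41066)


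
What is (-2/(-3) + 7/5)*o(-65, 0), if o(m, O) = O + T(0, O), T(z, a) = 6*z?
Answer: 0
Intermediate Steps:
o(m, O) = O (o(m, O) = O + 6*0 = O + 0 = O)
(-2/(-3) + 7/5)*o(-65, 0) = (-2/(-3) + 7/5)*0 = (-2*(-⅓) + 7*(⅕))*0 = (⅔ + 7/5)*0 = (31/15)*0 = 0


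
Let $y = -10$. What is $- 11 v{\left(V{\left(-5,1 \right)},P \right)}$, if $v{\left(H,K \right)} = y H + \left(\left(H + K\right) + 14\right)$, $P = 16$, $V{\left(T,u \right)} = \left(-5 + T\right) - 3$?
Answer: $-1617$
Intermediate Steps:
$V{\left(T,u \right)} = -8 + T$
$v{\left(H,K \right)} = 14 + K - 9 H$ ($v{\left(H,K \right)} = - 10 H + \left(\left(H + K\right) + 14\right) = - 10 H + \left(14 + H + K\right) = 14 + K - 9 H$)
$- 11 v{\left(V{\left(-5,1 \right)},P \right)} = - 11 \left(14 + 16 - 9 \left(-8 - 5\right)\right) = - 11 \left(14 + 16 - -117\right) = - 11 \left(14 + 16 + 117\right) = \left(-11\right) 147 = -1617$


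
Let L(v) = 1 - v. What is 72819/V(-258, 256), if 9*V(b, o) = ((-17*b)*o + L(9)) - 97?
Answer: 218457/374237 ≈ 0.58374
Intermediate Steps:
V(b, o) = -35/3 - 17*b*o/9 (V(b, o) = (((-17*b)*o + (1 - 1*9)) - 97)/9 = ((-17*b*o + (1 - 9)) - 97)/9 = ((-17*b*o - 8) - 97)/9 = ((-8 - 17*b*o) - 97)/9 = (-105 - 17*b*o)/9 = -35/3 - 17*b*o/9)
72819/V(-258, 256) = 72819/(-35/3 - 17/9*(-258)*256) = 72819/(-35/3 + 374272/3) = 72819/(374237/3) = 72819*(3/374237) = 218457/374237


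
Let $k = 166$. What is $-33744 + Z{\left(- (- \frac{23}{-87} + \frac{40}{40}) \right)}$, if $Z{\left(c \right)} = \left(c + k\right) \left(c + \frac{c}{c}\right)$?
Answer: $- \frac{255737972}{7569} \approx -33788.0$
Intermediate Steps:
$Z{\left(c \right)} = \left(1 + c\right) \left(166 + c\right)$ ($Z{\left(c \right)} = \left(c + 166\right) \left(c + \frac{c}{c}\right) = \left(166 + c\right) \left(c + 1\right) = \left(166 + c\right) \left(1 + c\right) = \left(1 + c\right) \left(166 + c\right)$)
$-33744 + Z{\left(- (- \frac{23}{-87} + \frac{40}{40}) \right)} = -33744 + \left(166 + \left(- (- \frac{23}{-87} + \frac{40}{40})\right)^{2} + 167 \left(- (- \frac{23}{-87} + \frac{40}{40})\right)\right) = -33744 + \left(166 + \left(- (\left(-23\right) \left(- \frac{1}{87}\right) + 40 \cdot \frac{1}{40})\right)^{2} + 167 \left(- (\left(-23\right) \left(- \frac{1}{87}\right) + 40 \cdot \frac{1}{40})\right)\right) = -33744 + \left(166 + \left(- (\frac{23}{87} + 1)\right)^{2} + 167 \left(- (\frac{23}{87} + 1)\right)\right) = -33744 + \left(166 + \left(\left(-1\right) \frac{110}{87}\right)^{2} + 167 \left(\left(-1\right) \frac{110}{87}\right)\right) = -33744 + \left(166 + \left(- \frac{110}{87}\right)^{2} + 167 \left(- \frac{110}{87}\right)\right) = -33744 + \left(166 + \frac{12100}{7569} - \frac{18370}{87}\right) = -33744 - \frac{329636}{7569} = - \frac{255737972}{7569}$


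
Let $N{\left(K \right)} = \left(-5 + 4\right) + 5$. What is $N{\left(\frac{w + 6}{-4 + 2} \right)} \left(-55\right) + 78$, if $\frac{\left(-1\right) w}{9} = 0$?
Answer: $-142$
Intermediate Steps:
$w = 0$ ($w = \left(-9\right) 0 = 0$)
$N{\left(K \right)} = 4$ ($N{\left(K \right)} = -1 + 5 = 4$)
$N{\left(\frac{w + 6}{-4 + 2} \right)} \left(-55\right) + 78 = 4 \left(-55\right) + 78 = -220 + 78 = -142$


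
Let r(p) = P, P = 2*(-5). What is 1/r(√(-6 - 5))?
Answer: -⅒ ≈ -0.10000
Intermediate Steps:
P = -10
r(p) = -10
1/r(√(-6 - 5)) = 1/(-10) = -⅒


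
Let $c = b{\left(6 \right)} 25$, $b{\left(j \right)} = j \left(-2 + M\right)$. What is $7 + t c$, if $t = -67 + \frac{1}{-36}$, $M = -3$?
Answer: $\frac{301667}{6} \approx 50278.0$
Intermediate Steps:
$t = - \frac{2413}{36}$ ($t = -67 - \frac{1}{36} = - \frac{2413}{36} \approx -67.028$)
$b{\left(j \right)} = - 5 j$ ($b{\left(j \right)} = j \left(-2 - 3\right) = j \left(-5\right) = - 5 j$)
$c = -750$ ($c = \left(-5\right) 6 \cdot 25 = \left(-30\right) 25 = -750$)
$7 + t c = 7 - - \frac{301625}{6} = 7 + \frac{301625}{6} = \frac{301667}{6}$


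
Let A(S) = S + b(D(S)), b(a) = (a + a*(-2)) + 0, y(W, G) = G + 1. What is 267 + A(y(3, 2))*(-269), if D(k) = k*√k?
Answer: -540 + 807*√3 ≈ 857.76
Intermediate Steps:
y(W, G) = 1 + G
D(k) = k^(3/2)
b(a) = -a (b(a) = (a - 2*a) + 0 = -a + 0 = -a)
A(S) = S - S^(3/2)
267 + A(y(3, 2))*(-269) = 267 + ((1 + 2) - (1 + 2)^(3/2))*(-269) = 267 + (3 - 3^(3/2))*(-269) = 267 + (3 - 3*√3)*(-269) = 267 + (-807 + 807*√3) = -540 + 807*√3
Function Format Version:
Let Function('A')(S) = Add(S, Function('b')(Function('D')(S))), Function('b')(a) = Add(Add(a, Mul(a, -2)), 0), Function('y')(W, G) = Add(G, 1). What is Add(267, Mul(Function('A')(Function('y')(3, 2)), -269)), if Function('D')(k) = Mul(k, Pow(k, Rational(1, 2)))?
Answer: Add(-540, Mul(807, Pow(3, Rational(1, 2)))) ≈ 857.76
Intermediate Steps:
Function('y')(W, G) = Add(1, G)
Function('D')(k) = Pow(k, Rational(3, 2))
Function('b')(a) = Mul(-1, a) (Function('b')(a) = Add(Add(a, Mul(-2, a)), 0) = Add(Mul(-1, a), 0) = Mul(-1, a))
Function('A')(S) = Add(S, Mul(-1, Pow(S, Rational(3, 2))))
Add(267, Mul(Function('A')(Function('y')(3, 2)), -269)) = Add(267, Mul(Add(Add(1, 2), Mul(-1, Pow(Add(1, 2), Rational(3, 2)))), -269)) = Add(267, Mul(Add(3, Mul(-1, Pow(3, Rational(3, 2)))), -269)) = Add(267, Mul(Add(3, Mul(-1, Mul(3, Pow(3, Rational(1, 2))))), -269)) = Add(267, Mul(Add(3, Mul(-3, Pow(3, Rational(1, 2)))), -269)) = Add(267, Add(-807, Mul(807, Pow(3, Rational(1, 2))))) = Add(-540, Mul(807, Pow(3, Rational(1, 2))))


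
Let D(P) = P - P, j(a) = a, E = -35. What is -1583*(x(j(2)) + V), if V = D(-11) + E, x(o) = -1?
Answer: 56988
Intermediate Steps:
D(P) = 0
V = -35 (V = 0 - 35 = -35)
-1583*(x(j(2)) + V) = -1583*(-1 - 35) = -1583*(-36) = 56988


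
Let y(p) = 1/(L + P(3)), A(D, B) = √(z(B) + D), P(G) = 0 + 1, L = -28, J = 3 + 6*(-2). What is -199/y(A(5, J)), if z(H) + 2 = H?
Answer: 5373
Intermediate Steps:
J = -9 (J = 3 - 12 = -9)
z(H) = -2 + H
P(G) = 1
A(D, B) = √(-2 + B + D) (A(D, B) = √((-2 + B) + D) = √(-2 + B + D))
y(p) = -1/27 (y(p) = 1/(-28 + 1) = 1/(-27) = -1/27)
-199/y(A(5, J)) = -199/(-1/27) = -199*(-27) = 5373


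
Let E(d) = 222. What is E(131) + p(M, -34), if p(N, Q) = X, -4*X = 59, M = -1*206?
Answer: 829/4 ≈ 207.25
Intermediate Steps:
M = -206
X = -59/4 (X = -1/4*59 = -59/4 ≈ -14.750)
p(N, Q) = -59/4
E(131) + p(M, -34) = 222 - 59/4 = 829/4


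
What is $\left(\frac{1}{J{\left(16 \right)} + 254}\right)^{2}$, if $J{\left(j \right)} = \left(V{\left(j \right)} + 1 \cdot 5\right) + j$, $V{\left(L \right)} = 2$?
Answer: $\frac{1}{76729} \approx 1.3033 \cdot 10^{-5}$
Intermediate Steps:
$J{\left(j \right)} = 7 + j$ ($J{\left(j \right)} = \left(2 + 1 \cdot 5\right) + j = \left(2 + 5\right) + j = 7 + j$)
$\left(\frac{1}{J{\left(16 \right)} + 254}\right)^{2} = \left(\frac{1}{\left(7 + 16\right) + 254}\right)^{2} = \left(\frac{1}{23 + 254}\right)^{2} = \left(\frac{1}{277}\right)^{2} = \frac{1}{76729}$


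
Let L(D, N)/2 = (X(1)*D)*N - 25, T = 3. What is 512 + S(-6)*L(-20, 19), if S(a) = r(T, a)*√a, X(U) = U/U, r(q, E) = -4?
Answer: 512 + 3240*I*√6 ≈ 512.0 + 7936.3*I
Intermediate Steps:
X(U) = 1
L(D, N) = -50 + 2*D*N (L(D, N) = 2*((1*D)*N - 25) = 2*(D*N - 25) = 2*(-25 + D*N) = -50 + 2*D*N)
S(a) = -4*√a
512 + S(-6)*L(-20, 19) = 512 + (-4*I*√6)*(-50 + 2*(-20)*19) = 512 + (-4*I*√6)*(-50 - 760) = 512 - 4*I*√6*(-810) = 512 + 3240*I*√6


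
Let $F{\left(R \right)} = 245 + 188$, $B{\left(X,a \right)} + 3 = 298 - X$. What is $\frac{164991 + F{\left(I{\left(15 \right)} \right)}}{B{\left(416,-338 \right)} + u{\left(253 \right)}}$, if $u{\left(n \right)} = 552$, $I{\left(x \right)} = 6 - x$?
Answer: $\frac{165424}{431} \approx 383.81$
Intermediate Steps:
$B{\left(X,a \right)} = 295 - X$ ($B{\left(X,a \right)} = -3 - \left(-298 + X\right) = 295 - X$)
$F{\left(R \right)} = 433$
$\frac{164991 + F{\left(I{\left(15 \right)} \right)}}{B{\left(416,-338 \right)} + u{\left(253 \right)}} = \frac{164991 + 433}{\left(295 - 416\right) + 552} = \frac{165424}{\left(295 - 416\right) + 552} = \frac{165424}{-121 + 552} = \frac{165424}{431}$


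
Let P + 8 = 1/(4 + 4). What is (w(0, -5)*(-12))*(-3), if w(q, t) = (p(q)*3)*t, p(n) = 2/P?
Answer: 960/7 ≈ 137.14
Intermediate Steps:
P = -63/8 (P = -8 + 1/(4 + 4) = -8 + 1/8 = -8 + ⅛ = -63/8 ≈ -7.8750)
p(n) = -16/63 (p(n) = 2/(-63/8) = 2*(-8/63) = -16/63)
w(q, t) = -16*t/21 (w(q, t) = (-16/63*3)*t = -16*t/21)
(w(0, -5)*(-12))*(-3) = (-16/21*(-5)*(-12))*(-3) = ((80/21)*(-12))*(-3) = -320/7*(-3) = 960/7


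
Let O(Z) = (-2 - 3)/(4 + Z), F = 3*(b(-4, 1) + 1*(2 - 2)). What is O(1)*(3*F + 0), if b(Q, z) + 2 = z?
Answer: 9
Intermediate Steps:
b(Q, z) = -2 + z
F = -3 (F = 3*((-2 + 1) + 1*(2 - 2)) = 3*(-1 + 1*0) = 3*(-1 + 0) = 3*(-1) = -3)
O(Z) = -5/(4 + Z)
O(1)*(3*F + 0) = (-5/(4 + 1))*(3*(-3) + 0) = (-5/5)*(-9 + 0) = -5*⅕*(-9) = -1*(-9) = 9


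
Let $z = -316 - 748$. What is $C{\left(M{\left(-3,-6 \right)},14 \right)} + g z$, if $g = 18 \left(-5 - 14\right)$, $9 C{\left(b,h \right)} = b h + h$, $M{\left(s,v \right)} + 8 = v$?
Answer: $\frac{3274810}{9} \approx 3.6387 \cdot 10^{5}$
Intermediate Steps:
$z = -1064$ ($z = -316 - 748 = -1064$)
$M{\left(s,v \right)} = -8 + v$
$C{\left(b,h \right)} = \frac{h}{9} + \frac{b h}{9}$ ($C{\left(b,h \right)} = \frac{b h + h}{9} = \frac{h + b h}{9} = \frac{h}{9} + \frac{b h}{9}$)
$g = -342$ ($g = 18 \left(-19\right) = -342$)
$C{\left(M{\left(-3,-6 \right)},14 \right)} + g z = \frac{1}{9} \cdot 14 \left(1 - 14\right) - -363888 = \frac{1}{9} \cdot 14 \left(1 - 14\right) + 363888 = \frac{1}{9} \cdot 14 \left(-13\right) + 363888 = - \frac{182}{9} + 363888 = \frac{3274810}{9}$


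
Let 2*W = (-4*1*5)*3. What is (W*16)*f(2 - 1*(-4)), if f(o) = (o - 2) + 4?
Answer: -3840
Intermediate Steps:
f(o) = 2 + o (f(o) = (-2 + o) + 4 = 2 + o)
W = -30 (W = ((-4*1*5)*3)/2 = (-4*5*3)/2 = (-20*3)/2 = (½)*(-60) = -30)
(W*16)*f(2 - 1*(-4)) = (-30*16)*(2 + (2 - 1*(-4))) = -480*(2 + (2 + 4)) = -480*(2 + 6) = -480*8 = -3840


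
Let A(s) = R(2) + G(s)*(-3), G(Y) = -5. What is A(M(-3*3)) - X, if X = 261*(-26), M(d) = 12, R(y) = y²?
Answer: 6805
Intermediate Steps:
X = -6786
A(s) = 19 (A(s) = 2² - 5*(-3) = 4 + 15 = 19)
A(M(-3*3)) - X = 19 - 1*(-6786) = 19 + 6786 = 6805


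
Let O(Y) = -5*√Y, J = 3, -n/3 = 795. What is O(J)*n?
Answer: 11925*√3 ≈ 20655.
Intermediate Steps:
n = -2385 (n = -3*795 = -2385)
O(J)*n = -5*√3*(-2385) = 11925*√3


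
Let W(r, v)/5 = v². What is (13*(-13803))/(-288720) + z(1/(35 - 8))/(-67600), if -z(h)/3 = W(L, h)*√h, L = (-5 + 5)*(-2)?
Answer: 59813/96240 + √3/29568240 ≈ 0.62150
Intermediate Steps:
L = 0 (L = 0*(-2) = 0)
W(r, v) = 5*v²
z(h) = -15*h^(5/2) (z(h) = -3*5*h²*√h = -15*h^(5/2))
(13*(-13803))/(-288720) + z(1/(35 - 8))/(-67600) = (13*(-13803))/(-288720) - 15/(35 - 8)^(5/2)/(-67600) = -179439*(-1/288720) - 15*√3/6561*(-1/67600) = 59813/96240 - 5*√3/2187*(-1/67600) = 59813/96240 + √3/29568240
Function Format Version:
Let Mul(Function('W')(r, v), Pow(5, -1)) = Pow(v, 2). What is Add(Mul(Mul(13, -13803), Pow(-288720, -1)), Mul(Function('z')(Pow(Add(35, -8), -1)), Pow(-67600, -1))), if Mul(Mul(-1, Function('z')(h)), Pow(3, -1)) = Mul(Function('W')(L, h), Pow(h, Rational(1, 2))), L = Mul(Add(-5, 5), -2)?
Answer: Add(Rational(59813, 96240), Mul(Rational(1, 29568240), Pow(3, Rational(1, 2)))) ≈ 0.62150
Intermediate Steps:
L = 0 (L = Mul(0, -2) = 0)
Function('W')(r, v) = Mul(5, Pow(v, 2))
Function('z')(h) = Mul(-15, Pow(h, Rational(5, 2))) (Function('z')(h) = Mul(-3, Mul(Mul(5, Pow(h, 2)), Pow(h, Rational(1, 2)))) = Mul(-3, Mul(5, Pow(h, Rational(5, 2)))) = Mul(-15, Pow(h, Rational(5, 2))))
Add(Mul(Mul(13, -13803), Pow(-288720, -1)), Mul(Function('z')(Pow(Add(35, -8), -1)), Pow(-67600, -1))) = Add(Mul(Mul(13, -13803), Pow(-288720, -1)), Mul(Mul(-15, Pow(Pow(Add(35, -8), -1), Rational(5, 2))), Pow(-67600, -1))) = Add(Mul(-179439, Rational(-1, 288720)), Mul(Mul(-15, Pow(Pow(27, -1), Rational(5, 2))), Rational(-1, 67600))) = Add(Rational(59813, 96240), Mul(Mul(-15, Pow(Rational(1, 27), Rational(5, 2))), Rational(-1, 67600))) = Add(Rational(59813, 96240), Mul(Mul(-15, Mul(Rational(1, 6561), Pow(3, Rational(1, 2)))), Rational(-1, 67600))) = Add(Rational(59813, 96240), Mul(Mul(Rational(-5, 2187), Pow(3, Rational(1, 2))), Rational(-1, 67600))) = Add(Rational(59813, 96240), Mul(Rational(1, 29568240), Pow(3, Rational(1, 2))))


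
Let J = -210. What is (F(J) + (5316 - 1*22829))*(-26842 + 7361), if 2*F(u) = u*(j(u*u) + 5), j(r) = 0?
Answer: 351398278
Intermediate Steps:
F(u) = 5*u/2 (F(u) = (u*(0 + 5))/2 = (u*5)/2 = (5*u)/2 = 5*u/2)
(F(J) + (5316 - 1*22829))*(-26842 + 7361) = ((5/2)*(-210) + (5316 - 1*22829))*(-26842 + 7361) = (-525 + (5316 - 22829))*(-19481) = (-525 - 17513)*(-19481) = -18038*(-19481) = 351398278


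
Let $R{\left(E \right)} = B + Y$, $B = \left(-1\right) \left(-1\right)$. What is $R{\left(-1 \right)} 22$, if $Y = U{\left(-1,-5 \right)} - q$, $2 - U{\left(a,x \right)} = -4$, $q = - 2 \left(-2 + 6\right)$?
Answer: $330$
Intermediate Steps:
$q = -8$ ($q = \left(-2\right) 4 = -8$)
$U{\left(a,x \right)} = 6$ ($U{\left(a,x \right)} = 2 - -4 = 2 + 4 = 6$)
$B = 1$
$Y = 14$ ($Y = 6 - -8 = 6 + 8 = 14$)
$R{\left(E \right)} = 15$ ($R{\left(E \right)} = 1 + 14 = 15$)
$R{\left(-1 \right)} 22 = 15 \cdot 22 = 330$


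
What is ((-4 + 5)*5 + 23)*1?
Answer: 28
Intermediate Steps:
((-4 + 5)*5 + 23)*1 = (1*5 + 23)*1 = (5 + 23)*1 = 28*1 = 28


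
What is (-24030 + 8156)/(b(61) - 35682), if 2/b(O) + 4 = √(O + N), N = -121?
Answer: 2152387408/4838208017 - 15874*I*√15/24191040085 ≈ 0.44487 - 2.5414e-6*I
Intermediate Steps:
b(O) = 2/(-4 + √(-121 + O)) (b(O) = 2/(-4 + √(O - 121)) = 2/(-4 + √(-121 + O)))
(-24030 + 8156)/(b(61) - 35682) = (-24030 + 8156)/(2/(-4 + √(-121 + 61)) - 35682) = -15874/(2/(-4 + √(-60)) - 35682) = -15874/(2/(-4 + 2*I*√15) - 35682) = -15874/(-35682 + 2/(-4 + 2*I*√15))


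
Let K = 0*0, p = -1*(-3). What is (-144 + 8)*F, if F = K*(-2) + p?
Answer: -408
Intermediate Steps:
p = 3
K = 0
F = 3 (F = 0*(-2) + 3 = 0 + 3 = 3)
(-144 + 8)*F = (-144 + 8)*3 = -136*3 = -408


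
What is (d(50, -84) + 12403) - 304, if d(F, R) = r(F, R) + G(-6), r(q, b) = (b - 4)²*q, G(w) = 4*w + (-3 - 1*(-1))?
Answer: 399273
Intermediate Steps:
G(w) = -2 + 4*w (G(w) = 4*w + (-3 + 1) = 4*w - 2 = -2 + 4*w)
r(q, b) = q*(-4 + b)² (r(q, b) = (-4 + b)²*q = q*(-4 + b)²)
d(F, R) = -26 + F*(-4 + R)² (d(F, R) = F*(-4 + R)² + (-2 + 4*(-6)) = F*(-4 + R)² + (-2 - 24) = F*(-4 + R)² - 26 = -26 + F*(-4 + R)²)
(d(50, -84) + 12403) - 304 = ((-26 + 50*(-4 - 84)²) + 12403) - 304 = ((-26 + 50*(-88)²) + 12403) - 304 = ((-26 + 50*7744) + 12403) - 304 = ((-26 + 387200) + 12403) - 304 = (387174 + 12403) - 304 = 399577 - 304 = 399273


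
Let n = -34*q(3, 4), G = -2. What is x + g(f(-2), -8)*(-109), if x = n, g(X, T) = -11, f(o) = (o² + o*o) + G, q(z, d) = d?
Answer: 1063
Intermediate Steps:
f(o) = -2 + 2*o² (f(o) = (o² + o*o) - 2 = (o² + o²) - 2 = 2*o² - 2 = -2 + 2*o²)
n = -136 (n = -34*4 = -136)
x = -136
x + g(f(-2), -8)*(-109) = -136 - 11*(-109) = -136 + 1199 = 1063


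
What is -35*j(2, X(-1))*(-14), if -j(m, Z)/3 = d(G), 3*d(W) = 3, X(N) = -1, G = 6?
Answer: -1470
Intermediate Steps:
d(W) = 1 (d(W) = (⅓)*3 = 1)
j(m, Z) = -3 (j(m, Z) = -3*1 = -3)
-35*j(2, X(-1))*(-14) = -35*(-3)*(-14) = 105*(-14) = -1470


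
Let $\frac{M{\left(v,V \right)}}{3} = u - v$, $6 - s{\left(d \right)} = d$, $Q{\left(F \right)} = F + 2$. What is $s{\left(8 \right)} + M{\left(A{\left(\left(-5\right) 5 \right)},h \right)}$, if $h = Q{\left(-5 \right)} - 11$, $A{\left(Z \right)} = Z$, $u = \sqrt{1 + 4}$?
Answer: $73 + 3 \sqrt{5} \approx 79.708$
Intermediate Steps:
$Q{\left(F \right)} = 2 + F$
$u = \sqrt{5} \approx 2.2361$
$s{\left(d \right)} = 6 - d$
$h = -14$ ($h = \left(2 - 5\right) - 11 = -3 - 11 = -14$)
$M{\left(v,V \right)} = - 3 v + 3 \sqrt{5}$ ($M{\left(v,V \right)} = 3 \left(\sqrt{5} - v\right) = - 3 v + 3 \sqrt{5}$)
$s{\left(8 \right)} + M{\left(A{\left(\left(-5\right) 5 \right)},h \right)} = \left(6 - 8\right) - \left(- 3 \sqrt{5} + 3 \left(-5\right) 5\right) = \left(6 - 8\right) + \left(\left(-3\right) \left(-25\right) + 3 \sqrt{5}\right) = -2 + \left(75 + 3 \sqrt{5}\right) = 73 + 3 \sqrt{5}$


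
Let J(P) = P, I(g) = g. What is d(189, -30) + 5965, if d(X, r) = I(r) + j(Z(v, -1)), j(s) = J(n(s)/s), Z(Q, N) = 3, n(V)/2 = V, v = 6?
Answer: 5937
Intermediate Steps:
n(V) = 2*V
j(s) = 2 (j(s) = (2*s)/s = 2)
d(X, r) = 2 + r (d(X, r) = r + 2 = 2 + r)
d(189, -30) + 5965 = (2 - 30) + 5965 = -28 + 5965 = 5937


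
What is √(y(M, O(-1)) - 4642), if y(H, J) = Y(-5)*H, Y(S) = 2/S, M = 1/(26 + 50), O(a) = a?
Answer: I*√167576390/190 ≈ 68.132*I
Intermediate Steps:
M = 1/76 ≈ 0.013158
y(H, J) = -2*H/5 (y(H, J) = (2/(-5))*H = (2*(-⅕))*H = -2*H/5)
√(y(M, O(-1)) - 4642) = √(-⅖*1/76 - 4642) = √(-1/190 - 4642) = √(-881981/190) = I*√167576390/190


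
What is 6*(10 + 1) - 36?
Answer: 30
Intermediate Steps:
6*(10 + 1) - 36 = 6*11 - 36 = 66 - 36 = 30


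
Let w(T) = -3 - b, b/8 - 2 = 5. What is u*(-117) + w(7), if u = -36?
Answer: 4153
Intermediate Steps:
b = 56 (b = 16 + 8*5 = 16 + 40 = 56)
w(T) = -59 (w(T) = -3 - 1*56 = -3 - 56 = -59)
u*(-117) + w(7) = -36*(-117) - 59 = 4212 - 59 = 4153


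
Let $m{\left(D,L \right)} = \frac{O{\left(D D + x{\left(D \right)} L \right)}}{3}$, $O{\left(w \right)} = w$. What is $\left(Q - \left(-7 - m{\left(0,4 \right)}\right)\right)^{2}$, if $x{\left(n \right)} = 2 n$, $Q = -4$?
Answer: $9$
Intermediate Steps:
$m{\left(D,L \right)} = \frac{D^{2}}{3} + \frac{2 D L}{3}$ ($m{\left(D,L \right)} = \frac{D D + 2 D L}{3} = \left(D^{2} + 2 D L\right) \frac{1}{3} = \frac{D^{2}}{3} + \frac{2 D L}{3}$)
$\left(Q - \left(-7 - m{\left(0,4 \right)}\right)\right)^{2} = \left(-4 + \left(\left(\left(\frac{1}{3} \cdot 0 \left(0 + 2 \cdot 4\right) - -4\right) - 1\right) + 4\right)\right)^{2} = \left(-4 + \left(\left(\left(\frac{1}{3} \cdot 0 \left(0 + 8\right) + 4\right) - 1\right) + 4\right)\right)^{2} = \left(-4 + \left(\left(\left(\frac{1}{3} \cdot 0 \cdot 8 + 4\right) - 1\right) + 4\right)\right)^{2} = \left(-4 + \left(\left(\left(0 + 4\right) - 1\right) + 4\right)\right)^{2} = \left(-4 + \left(\left(4 - 1\right) + 4\right)\right)^{2} = \left(-4 + \left(3 + 4\right)\right)^{2} = \left(-4 + 7\right)^{2} = 3^{2} = 9$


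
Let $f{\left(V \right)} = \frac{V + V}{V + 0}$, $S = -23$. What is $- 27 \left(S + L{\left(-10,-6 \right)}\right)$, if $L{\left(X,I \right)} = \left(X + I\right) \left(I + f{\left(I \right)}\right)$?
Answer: $-1107$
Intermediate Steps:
$f{\left(V \right)} = 2$ ($f{\left(V \right)} = \frac{2 V}{V} = 2$)
$L{\left(X,I \right)} = \left(2 + I\right) \left(I + X\right)$ ($L{\left(X,I \right)} = \left(X + I\right) \left(I + 2\right) = \left(I + X\right) \left(2 + I\right) = \left(2 + I\right) \left(I + X\right)$)
$- 27 \left(S + L{\left(-10,-6 \right)}\right) = - 27 \left(-23 + \left(\left(-6\right)^{2} + 2 \left(-6\right) + 2 \left(-10\right) - -60\right)\right) = - 27 \left(-23 + \left(36 - 12 - 20 + 60\right)\right) = - 27 \left(-23 + 64\right) = \left(-27\right) 41 = -1107$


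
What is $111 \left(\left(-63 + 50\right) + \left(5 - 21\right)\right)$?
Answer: $-3219$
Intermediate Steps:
$111 \left(\left(-63 + 50\right) + \left(5 - 21\right)\right) = 111 \left(-13 - 16\right) = 111 \left(-29\right) = -3219$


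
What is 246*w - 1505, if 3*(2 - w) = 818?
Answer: -68089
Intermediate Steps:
w = -812/3 (w = 2 - 1/3*818 = 2 - 818/3 = -812/3 ≈ -270.67)
246*w - 1505 = 246*(-812/3) - 1505 = -66584 - 1505 = -68089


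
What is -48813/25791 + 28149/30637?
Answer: -256497674/263386289 ≈ -0.97385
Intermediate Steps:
-48813/25791 + 28149/30637 = -48813*1/25791 + 28149*(1/30637) = -16271/8597 + 28149/30637 = -256497674/263386289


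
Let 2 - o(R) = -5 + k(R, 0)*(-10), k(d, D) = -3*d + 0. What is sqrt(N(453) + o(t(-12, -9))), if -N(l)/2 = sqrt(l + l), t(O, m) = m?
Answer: sqrt(277 - 2*sqrt(906)) ≈ 14.724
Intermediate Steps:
k(d, D) = -3*d
o(R) = 7 - 30*R (o(R) = 2 - (-5 - 3*R*(-10)) = 2 - (-5 + 30*R) = 2 + (5 - 30*R) = 7 - 30*R)
N(l) = -2*sqrt(2)*sqrt(l) (N(l) = -2*sqrt(l + l) = -2*sqrt(2)*sqrt(l))
sqrt(N(453) + o(t(-12, -9))) = sqrt(-2*sqrt(2)*sqrt(453) + (7 - 30*(-9))) = sqrt(-2*sqrt(906) + (7 + 270)) = sqrt(-2*sqrt(906) + 277) = sqrt(277 - 2*sqrt(906))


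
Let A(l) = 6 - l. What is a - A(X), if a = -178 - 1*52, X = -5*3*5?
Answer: -311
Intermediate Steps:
X = -75 (X = -15*5 = -75)
a = -230 (a = -178 - 52 = -230)
a - A(X) = -230 - (6 - 1*(-75)) = -230 - (6 + 75) = -230 - 1*81 = -230 - 81 = -311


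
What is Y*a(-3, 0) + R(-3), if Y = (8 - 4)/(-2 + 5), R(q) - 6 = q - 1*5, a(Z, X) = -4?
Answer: -22/3 ≈ -7.3333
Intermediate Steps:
R(q) = 1 + q (R(q) = 6 + (q - 1*5) = 6 + (q - 5) = 6 + (-5 + q) = 1 + q)
Y = 4/3 ≈ 1.3333
Y*a(-3, 0) + R(-3) = (4/3)*(-4) + (1 - 3) = -16/3 - 2 = -22/3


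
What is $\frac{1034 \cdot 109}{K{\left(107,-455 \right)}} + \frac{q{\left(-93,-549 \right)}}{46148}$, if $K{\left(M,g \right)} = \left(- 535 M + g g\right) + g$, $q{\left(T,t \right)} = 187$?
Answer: $\frac{475370933}{626459100} \approx 0.75882$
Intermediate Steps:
$K{\left(M,g \right)} = g + g^{2} - 535 M$ ($K{\left(M,g \right)} = \left(- 535 M + g^{2}\right) + g = \left(g^{2} - 535 M\right) + g = g + g^{2} - 535 M$)
$\frac{1034 \cdot 109}{K{\left(107,-455 \right)}} + \frac{q{\left(-93,-549 \right)}}{46148} = \frac{1034 \cdot 109}{-455 + \left(-455\right)^{2} - 57245} + \frac{187}{46148} = \frac{112706}{-455 + 207025 - 57245} + 187 \cdot \frac{1}{46148} = \frac{112706}{149325} + \frac{187}{46148} = 112706 \cdot \frac{1}{149325} + \frac{187}{46148} = \frac{10246}{13575} + \frac{187}{46148} = \frac{475370933}{626459100}$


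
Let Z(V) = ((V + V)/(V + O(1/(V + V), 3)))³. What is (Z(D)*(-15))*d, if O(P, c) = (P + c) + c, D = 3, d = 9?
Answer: -1259712/33275 ≈ -37.858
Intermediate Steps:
O(P, c) = P + 2*c
Z(V) = 8*V³/(6 + V + 1/(2*V))³ (Z(V) = ((V + V)/(V + (1/(V + V) + 2*3)))³ = ((2*V)/(V + (1/(2*V) + 6)))³ = ((2*V)/(V + (6 + 1/(2*V))))³ = ((2*V)/(6 + V + 1/(2*V)))³ = (2*V/(6 + V + 1/(2*V)))³ = 8*V³/(6 + V + 1/(2*V))³)
(Z(D)*(-15))*d = ((64*3⁶/(1 + 2*3*(6 + 3))³)*(-15))*9 = ((64*729/(1 + 2*3*9)³)*(-15))*9 = ((64*729/(1 + 54)³)*(-15))*9 = ((64*729/55³)*(-15))*9 = ((64*729*(1/166375))*(-15))*9 = ((46656/166375)*(-15))*9 = -139968/33275*9 = -1259712/33275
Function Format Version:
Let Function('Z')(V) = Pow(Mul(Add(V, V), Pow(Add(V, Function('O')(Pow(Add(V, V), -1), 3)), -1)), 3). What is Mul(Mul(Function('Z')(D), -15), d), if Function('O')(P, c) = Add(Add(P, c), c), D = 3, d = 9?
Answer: Rational(-1259712, 33275) ≈ -37.858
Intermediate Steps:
Function('O')(P, c) = Add(P, Mul(2, c))
Function('Z')(V) = Mul(8, Pow(V, 3), Pow(Add(6, V, Mul(Rational(1, 2), Pow(V, -1))), -3)) (Function('Z')(V) = Pow(Mul(Add(V, V), Pow(Add(V, Add(Pow(Add(V, V), -1), Mul(2, 3))), -1)), 3) = Pow(Mul(Mul(2, V), Pow(Add(V, Add(Pow(Mul(2, V), -1), 6)), -1)), 3) = Pow(Mul(Mul(2, V), Pow(Add(V, Add(Mul(Rational(1, 2), Pow(V, -1)), 6)), -1)), 3) = Pow(Mul(Mul(2, V), Pow(Add(V, Add(6, Mul(Rational(1, 2), Pow(V, -1)))), -1)), 3) = Pow(Mul(Mul(2, V), Pow(Add(6, V, Mul(Rational(1, 2), Pow(V, -1))), -1)), 3) = Pow(Mul(2, V, Pow(Add(6, V, Mul(Rational(1, 2), Pow(V, -1))), -1)), 3) = Mul(8, Pow(V, 3), Pow(Add(6, V, Mul(Rational(1, 2), Pow(V, -1))), -3)))
Mul(Mul(Function('Z')(D), -15), d) = Mul(Mul(Mul(64, Pow(3, 6), Pow(Add(1, Mul(2, 3, Add(6, 3))), -3)), -15), 9) = Mul(Mul(Mul(64, 729, Pow(Add(1, Mul(2, 3, 9)), -3)), -15), 9) = Mul(Mul(Mul(64, 729, Pow(Add(1, 54), -3)), -15), 9) = Mul(Mul(Mul(64, 729, Pow(55, -3)), -15), 9) = Mul(Mul(Mul(64, 729, Rational(1, 166375)), -15), 9) = Mul(Mul(Rational(46656, 166375), -15), 9) = Mul(Rational(-139968, 33275), 9) = Rational(-1259712, 33275)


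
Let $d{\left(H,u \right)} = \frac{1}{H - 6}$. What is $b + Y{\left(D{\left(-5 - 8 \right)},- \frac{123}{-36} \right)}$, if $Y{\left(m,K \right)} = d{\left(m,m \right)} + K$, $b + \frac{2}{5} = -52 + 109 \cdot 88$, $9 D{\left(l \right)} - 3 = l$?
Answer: $\frac{9161161}{960} \approx 9542.9$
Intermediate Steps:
$D{\left(l \right)} = \frac{1}{3} + \frac{l}{9}$
$d{\left(H,u \right)} = \frac{1}{-6 + H}$
$b = \frac{47698}{5}$ ($b = - \frac{2}{5} + \left(-52 + 109 \cdot 88\right) = - \frac{2}{5} + \left(-52 + 9592\right) = - \frac{2}{5} + 9540 = \frac{47698}{5} \approx 9539.6$)
$Y{\left(m,K \right)} = K + \frac{1}{-6 + m}$ ($Y{\left(m,K \right)} = \frac{1}{-6 + m} + K = K + \frac{1}{-6 + m}$)
$b + Y{\left(D{\left(-5 - 8 \right)},- \frac{123}{-36} \right)} = \frac{47698}{5} + \frac{1 + - \frac{123}{-36} \left(-6 + \left(\frac{1}{3} + \frac{-5 - 8}{9}\right)\right)}{-6 + \left(\frac{1}{3} + \frac{-5 - 8}{9}\right)} = \frac{47698}{5} + \frac{1 + \left(-123\right) \left(- \frac{1}{36}\right) \left(-6 + \left(\frac{1}{3} + \frac{-5 - 8}{9}\right)\right)}{-6 + \left(\frac{1}{3} + \frac{-5 - 8}{9}\right)} = \frac{47698}{5} + \frac{1 + \frac{41 \left(-6 + \left(\frac{1}{3} + \frac{1}{9} \left(-13\right)\right)\right)}{12}}{-6 + \left(\frac{1}{3} + \frac{1}{9} \left(-13\right)\right)} = \frac{47698}{5} + \frac{1 + \frac{41 \left(-6 + \left(\frac{1}{3} - \frac{13}{9}\right)\right)}{12}}{-6 + \left(\frac{1}{3} - \frac{13}{9}\right)} = \frac{47698}{5} + \frac{1 + \frac{41 \left(-6 - \frac{10}{9}\right)}{12}}{-6 - \frac{10}{9}} = \frac{47698}{5} + \frac{1 + \frac{41}{12} \left(- \frac{64}{9}\right)}{- \frac{64}{9}} = \frac{47698}{5} - \frac{9 \left(1 - \frac{656}{27}\right)}{64} = \frac{47698}{5} - - \frac{629}{192} = \frac{47698}{5} + \frac{629}{192} = \frac{9161161}{960}$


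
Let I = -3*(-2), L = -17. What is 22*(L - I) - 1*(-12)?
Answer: -494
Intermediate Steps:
I = 6
22*(L - I) - 1*(-12) = 22*(-17 - 1*6) - 1*(-12) = 22*(-17 - 6) + 12 = 22*(-23) + 12 = -506 + 12 = -494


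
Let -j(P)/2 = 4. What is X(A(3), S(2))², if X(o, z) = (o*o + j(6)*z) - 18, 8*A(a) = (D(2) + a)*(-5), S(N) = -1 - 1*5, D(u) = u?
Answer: 6477025/4096 ≈ 1581.3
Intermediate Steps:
j(P) = -8 (j(P) = -2*4 = -8)
S(N) = -6 (S(N) = -1 - 5 = -6)
A(a) = -5/4 - 5*a/8 (A(a) = ((2 + a)*(-5))/8 = (-10 - 5*a)/8 = -5/4 - 5*a/8)
X(o, z) = -18 + o² - 8*z (X(o, z) = (o*o - 8*z) - 18 = (o² - 8*z) - 18 = -18 + o² - 8*z)
X(A(3), S(2))² = (-18 + (-5/4 - 5/8*3)² - 8*(-6))² = (-18 + (-5/4 - 15/8)² + 48)² = (-18 + (-25/8)² + 48)² = (-18 + 625/64 + 48)² = (2545/64)² = 6477025/4096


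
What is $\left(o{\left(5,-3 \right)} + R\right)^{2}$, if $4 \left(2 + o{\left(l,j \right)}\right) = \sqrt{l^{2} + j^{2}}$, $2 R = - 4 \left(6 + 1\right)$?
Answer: $\frac{\left(64 - \sqrt{34}\right)^{2}}{16} \approx 211.48$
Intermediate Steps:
$R = -14$ ($R = \frac{\left(-4\right) \left(6 + 1\right)}{2} = \frac{\left(-4\right) 7}{2} = \frac{1}{2} \left(-28\right) = -14$)
$o{\left(l,j \right)} = -2 + \frac{\sqrt{j^{2} + l^{2}}}{4}$ ($o{\left(l,j \right)} = -2 + \frac{\sqrt{l^{2} + j^{2}}}{4} = -2 + \frac{\sqrt{j^{2} + l^{2}}}{4}$)
$\left(o{\left(5,-3 \right)} + R\right)^{2} = \left(\left(-2 + \frac{\sqrt{\left(-3\right)^{2} + 5^{2}}}{4}\right) - 14\right)^{2} = \left(\left(-2 + \frac{\sqrt{9 + 25}}{4}\right) - 14\right)^{2} = \left(\left(-2 + \frac{\sqrt{34}}{4}\right) - 14\right)^{2} = \left(-16 + \frac{\sqrt{34}}{4}\right)^{2}$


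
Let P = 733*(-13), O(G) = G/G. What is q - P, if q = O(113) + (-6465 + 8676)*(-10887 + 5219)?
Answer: -12522418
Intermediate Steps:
O(G) = 1
q = -12531947 (q = 1 + (-6465 + 8676)*(-10887 + 5219) = 1 + 2211*(-5668) = 1 - 12531948 = -12531947)
P = -9529
q - P = -12531947 - 1*(-9529) = -12531947 + 9529 = -12522418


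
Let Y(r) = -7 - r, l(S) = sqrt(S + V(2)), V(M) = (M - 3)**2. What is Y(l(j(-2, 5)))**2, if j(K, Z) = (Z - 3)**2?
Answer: (7 + sqrt(5))**2 ≈ 85.305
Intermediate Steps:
V(M) = (-3 + M)**2
j(K, Z) = (-3 + Z)**2
l(S) = sqrt(1 + S) (l(S) = sqrt(S + (-3 + 2)**2) = sqrt(S + (-1)**2) = sqrt(S + 1) = sqrt(1 + S))
Y(l(j(-2, 5)))**2 = (-7 - sqrt(1 + (-3 + 5)**2))**2 = (-7 - sqrt(1 + 2**2))**2 = (-7 - sqrt(1 + 4))**2 = (-7 - sqrt(5))**2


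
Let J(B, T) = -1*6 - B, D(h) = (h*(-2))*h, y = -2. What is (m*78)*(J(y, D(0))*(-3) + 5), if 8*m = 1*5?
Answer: 3315/4 ≈ 828.75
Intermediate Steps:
m = 5/8 (m = (1*5)/8 = (1/8)*5 = 5/8 ≈ 0.62500)
D(h) = -2*h**2 (D(h) = (-2*h)*h = -2*h**2)
J(B, T) = -6 - B
(m*78)*(J(y, D(0))*(-3) + 5) = ((5/8)*78)*((-6 - 1*(-2))*(-3) + 5) = 195*((-6 + 2)*(-3) + 5)/4 = 195*(-4*(-3) + 5)/4 = 195*(12 + 5)/4 = (195/4)*17 = 3315/4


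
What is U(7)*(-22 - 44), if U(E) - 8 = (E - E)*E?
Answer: -528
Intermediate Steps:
U(E) = 8 (U(E) = 8 + (E - E)*E = 8 + 0*E = 8 + 0 = 8)
U(7)*(-22 - 44) = 8*(-22 - 44) = 8*(-66) = -528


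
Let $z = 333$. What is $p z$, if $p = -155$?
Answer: $-51615$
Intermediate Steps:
$p z = \left(-155\right) 333 = -51615$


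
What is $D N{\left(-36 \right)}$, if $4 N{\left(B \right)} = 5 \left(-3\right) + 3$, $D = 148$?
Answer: $-444$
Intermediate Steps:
$N{\left(B \right)} = -3$ ($N{\left(B \right)} = \frac{5 \left(-3\right) + 3}{4} = \frac{-15 + 3}{4} = \frac{1}{4} \left(-12\right) = -3$)
$D N{\left(-36 \right)} = 148 \left(-3\right) = -444$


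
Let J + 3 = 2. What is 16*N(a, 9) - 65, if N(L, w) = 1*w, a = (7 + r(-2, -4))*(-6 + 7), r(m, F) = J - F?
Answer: 79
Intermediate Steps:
J = -1 (J = -3 + 2 = -1)
r(m, F) = -1 - F
a = 10 (a = (7 + (-1 - 1*(-4)))*(-6 + 7) = (7 + (-1 + 4))*1 = (7 + 3)*1 = 10*1 = 10)
N(L, w) = w
16*N(a, 9) - 65 = 16*9 - 65 = 144 - 65 = 79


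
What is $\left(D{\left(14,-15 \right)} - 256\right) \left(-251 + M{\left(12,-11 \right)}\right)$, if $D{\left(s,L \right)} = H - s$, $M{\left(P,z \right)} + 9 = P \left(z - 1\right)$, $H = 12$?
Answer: $104232$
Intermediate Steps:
$M{\left(P,z \right)} = -9 + P \left(-1 + z\right)$ ($M{\left(P,z \right)} = -9 + P \left(z - 1\right) = -9 + P \left(-1 + z\right)$)
$D{\left(s,L \right)} = 12 - s$
$\left(D{\left(14,-15 \right)} - 256\right) \left(-251 + M{\left(12,-11 \right)}\right) = \left(\left(12 - 14\right) - 256\right) \left(-251 - 153\right) = \left(-2 - 256\right) \left(-251 - 153\right) = \left(-258\right) \left(-404\right) = 104232$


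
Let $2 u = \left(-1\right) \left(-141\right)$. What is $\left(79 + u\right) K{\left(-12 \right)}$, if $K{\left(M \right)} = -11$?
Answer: $- \frac{3289}{2} \approx -1644.5$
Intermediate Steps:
$u = \frac{141}{2}$ ($u = \frac{\left(-1\right) \left(-141\right)}{2} = \frac{1}{2} \cdot 141 = \frac{141}{2} \approx 70.5$)
$\left(79 + u\right) K{\left(-12 \right)} = \left(79 + \frac{141}{2}\right) \left(-11\right) = \frac{299}{2} \left(-11\right) = - \frac{3289}{2}$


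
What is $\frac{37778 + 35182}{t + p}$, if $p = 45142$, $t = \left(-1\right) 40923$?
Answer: $\frac{72960}{4219} \approx 17.293$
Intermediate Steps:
$t = -40923$
$\frac{37778 + 35182}{t + p} = \frac{37778 + 35182}{-40923 + 45142} = \frac{72960}{4219}$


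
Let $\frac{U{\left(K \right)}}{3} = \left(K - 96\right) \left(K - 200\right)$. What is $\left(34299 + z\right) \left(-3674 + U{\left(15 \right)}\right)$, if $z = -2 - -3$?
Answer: $1415938300$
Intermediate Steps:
$U{\left(K \right)} = 3 \left(-200 + K\right) \left(-96 + K\right)$ ($U{\left(K \right)} = 3 \left(K - 96\right) \left(K - 200\right) = 3 \left(-96 + K\right) \left(-200 + K\right) = 3 \left(-200 + K\right) \left(-96 + K\right)$)
$z = 1$ ($z = -2 + 3 = 1$)
$\left(34299 + z\right) \left(-3674 + U{\left(15 \right)}\right) = \left(34299 + 1\right) \left(-3674 + \left(57600 - 13320 + 3 \cdot 15^{2}\right)\right) = 34300 \left(-3674 + \left(57600 - 13320 + 3 \cdot 225\right)\right) = 34300 \left(-3674 + \left(57600 - 13320 + 675\right)\right) = 34300 \left(-3674 + 44955\right) = 34300 \cdot 41281 = 1415938300$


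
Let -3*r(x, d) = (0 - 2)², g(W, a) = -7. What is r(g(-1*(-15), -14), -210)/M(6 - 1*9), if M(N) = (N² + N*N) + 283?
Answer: -4/903 ≈ -0.0044297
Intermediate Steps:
M(N) = 283 + 2*N² (M(N) = (N² + N²) + 283 = 2*N² + 283 = 283 + 2*N²)
r(x, d) = -4/3 (r(x, d) = -(0 - 2)²/3 = -⅓*(-2)² = -⅓*4 = -4/3)
r(g(-1*(-15), -14), -210)/M(6 - 1*9) = -4/(3*(283 + 2*(6 - 1*9)²)) = -4/(3*(283 + 2*(6 - 9)²)) = -4/(3*(283 + 2*(-3)²)) = -4/(3*(283 + 2*9)) = -4/(3*(283 + 18)) = -4/3/301 = -4/3*1/301 = -4/903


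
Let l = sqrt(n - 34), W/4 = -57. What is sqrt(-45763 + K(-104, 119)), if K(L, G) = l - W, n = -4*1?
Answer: sqrt(-45535 + I*sqrt(38)) ≈ 0.014 + 213.39*I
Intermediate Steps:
W = -228 (W = 4*(-57) = -228)
n = -4
l = I*sqrt(38) (l = sqrt(-4 - 34) = sqrt(-38) = I*sqrt(38) ≈ 6.1644*I)
K(L, G) = 228 + I*sqrt(38) (K(L, G) = I*sqrt(38) - 1*(-228) = I*sqrt(38) + 228 = 228 + I*sqrt(38))
sqrt(-45763 + K(-104, 119)) = sqrt(-45763 + (228 + I*sqrt(38))) = sqrt(-45535 + I*sqrt(38))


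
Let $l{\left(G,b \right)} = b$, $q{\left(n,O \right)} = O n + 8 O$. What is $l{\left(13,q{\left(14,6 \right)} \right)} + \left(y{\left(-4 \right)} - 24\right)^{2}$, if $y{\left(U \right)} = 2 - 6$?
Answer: $916$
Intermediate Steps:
$q{\left(n,O \right)} = 8 O + O n$
$y{\left(U \right)} = -4$ ($y{\left(U \right)} = 2 - 6 = -4$)
$l{\left(13,q{\left(14,6 \right)} \right)} + \left(y{\left(-4 \right)} - 24\right)^{2} = 6 \left(8 + 14\right) + \left(-4 - 24\right)^{2} = 6 \cdot 22 + \left(-28\right)^{2} = 132 + 784 = 916$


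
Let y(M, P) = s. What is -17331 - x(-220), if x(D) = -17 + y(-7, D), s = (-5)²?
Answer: -17339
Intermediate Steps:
s = 25
y(M, P) = 25
x(D) = 8 (x(D) = -17 + 25 = 8)
-17331 - x(-220) = -17331 - 1*8 = -17331 - 8 = -17339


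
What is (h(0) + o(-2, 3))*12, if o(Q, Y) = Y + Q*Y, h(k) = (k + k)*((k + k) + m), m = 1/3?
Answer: -36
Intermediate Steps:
m = ⅓ ≈ 0.33333
h(k) = 2*k*(⅓ + 2*k) (h(k) = (k + k)*((k + k) + ⅓) = (2*k)*(2*k + ⅓) = (2*k)*(⅓ + 2*k) = 2*k*(⅓ + 2*k))
(h(0) + o(-2, 3))*12 = ((⅔)*0*(1 + 6*0) + 3*(1 - 2))*12 = ((⅔)*0*(1 + 0) + 3*(-1))*12 = ((⅔)*0*1 - 3)*12 = (0 - 3)*12 = -3*12 = -36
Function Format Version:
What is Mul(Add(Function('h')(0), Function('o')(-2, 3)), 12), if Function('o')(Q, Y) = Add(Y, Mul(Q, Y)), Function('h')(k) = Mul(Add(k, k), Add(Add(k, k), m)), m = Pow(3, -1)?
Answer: -36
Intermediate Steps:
m = Rational(1, 3) ≈ 0.33333
Function('h')(k) = Mul(2, k, Add(Rational(1, 3), Mul(2, k))) (Function('h')(k) = Mul(Add(k, k), Add(Add(k, k), Rational(1, 3))) = Mul(Mul(2, k), Add(Mul(2, k), Rational(1, 3))) = Mul(Mul(2, k), Add(Rational(1, 3), Mul(2, k))) = Mul(2, k, Add(Rational(1, 3), Mul(2, k))))
Mul(Add(Function('h')(0), Function('o')(-2, 3)), 12) = Mul(Add(Mul(Rational(2, 3), 0, Add(1, Mul(6, 0))), Mul(3, Add(1, -2))), 12) = Mul(Add(Mul(Rational(2, 3), 0, Add(1, 0)), Mul(3, -1)), 12) = Mul(Add(Mul(Rational(2, 3), 0, 1), -3), 12) = Mul(Add(0, -3), 12) = Mul(-3, 12) = -36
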